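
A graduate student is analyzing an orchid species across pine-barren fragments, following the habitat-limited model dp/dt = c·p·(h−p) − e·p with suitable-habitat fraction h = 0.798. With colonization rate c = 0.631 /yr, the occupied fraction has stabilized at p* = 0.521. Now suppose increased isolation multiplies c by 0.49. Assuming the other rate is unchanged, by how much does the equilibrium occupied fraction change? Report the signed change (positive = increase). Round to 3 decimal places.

-0.288

Balance c(h−p*) = e gives e = 0.631×(0.798 − 0.52100) = 0.17479.
New p* = 0.798 − e/c = 0.798 − 0.17479/0.30919 = 0.23268.
Δp* = 0.23268 − 0.52100 = -0.28832.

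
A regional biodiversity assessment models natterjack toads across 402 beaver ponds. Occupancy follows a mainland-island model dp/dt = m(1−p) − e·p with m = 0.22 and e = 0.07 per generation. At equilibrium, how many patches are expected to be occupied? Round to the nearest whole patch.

p* = m/(m+e) = 0.22/0.2900 = 0.7586.
Expected occupied patches = N × p* = 402 × 0.7586 = 304.97 ≈ 305.

305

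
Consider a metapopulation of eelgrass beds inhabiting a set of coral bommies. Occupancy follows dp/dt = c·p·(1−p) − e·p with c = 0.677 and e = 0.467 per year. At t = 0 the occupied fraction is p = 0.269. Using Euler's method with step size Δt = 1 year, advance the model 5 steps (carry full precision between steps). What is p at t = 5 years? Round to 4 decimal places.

Update rule: p ← p + [c·p·(1−p) − e·p]·Δt with Δt = 1.
t = 1: p = 0.26900 + (+0.00750) = 0.27650
t = 2: p = 0.27650 + (+0.00631) = 0.28281
t = 3: p = 0.28281 + (+0.00524) = 0.28805
t = 4: p = 0.28805 + (+0.00432) = 0.29237
t = 5: p = 0.29237 + (+0.00353) = 0.29590

0.2959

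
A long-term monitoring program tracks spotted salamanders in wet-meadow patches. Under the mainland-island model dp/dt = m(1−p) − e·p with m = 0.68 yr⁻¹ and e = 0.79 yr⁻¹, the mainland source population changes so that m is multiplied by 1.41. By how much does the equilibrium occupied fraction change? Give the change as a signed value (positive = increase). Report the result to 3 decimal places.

Before: p* = 0.68/(0.68+0.79) = 0.4626.
After: m = 0.9588, e = 0.79; p* = 0.9588/1.7488 = 0.5483.
Δp* = 0.5483 − 0.4626 = +0.0857.

0.086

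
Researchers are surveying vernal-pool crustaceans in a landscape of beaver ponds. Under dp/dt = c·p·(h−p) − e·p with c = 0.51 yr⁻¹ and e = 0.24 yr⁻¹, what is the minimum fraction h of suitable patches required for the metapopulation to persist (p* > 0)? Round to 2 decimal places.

p* = h − e/c is positive only when h > e/c.
h_min = e/c = 0.24/0.51 = 0.4706.

0.47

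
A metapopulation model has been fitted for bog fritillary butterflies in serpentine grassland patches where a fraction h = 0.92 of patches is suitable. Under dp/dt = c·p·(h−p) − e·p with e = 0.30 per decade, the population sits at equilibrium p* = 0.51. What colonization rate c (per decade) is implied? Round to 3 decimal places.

0.732

At equilibrium c(h−p*) = e, so c = e/(h−p*).
c = 0.30/(0.92 − 0.51) = 0.30/0.4100 = 0.7317.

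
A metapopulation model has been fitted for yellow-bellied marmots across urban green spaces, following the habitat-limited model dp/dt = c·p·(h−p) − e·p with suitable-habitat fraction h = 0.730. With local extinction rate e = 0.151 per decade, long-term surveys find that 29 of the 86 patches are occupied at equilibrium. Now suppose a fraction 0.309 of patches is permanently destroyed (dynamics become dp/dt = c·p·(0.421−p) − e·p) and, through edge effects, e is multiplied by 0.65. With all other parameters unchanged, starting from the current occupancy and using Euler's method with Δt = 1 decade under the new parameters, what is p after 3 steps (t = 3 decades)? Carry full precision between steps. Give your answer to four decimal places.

Observed p* = 29/86 = 0.33721.
Balance c(h−p*) = e gives c = e/(0.73 − 0.33721) = 0.151/0.39279 = 0.38443.
Starting from p₀ = 0.33721; update p ← p + (dp/dt)·Δt with the new parameters.
p: 0.33721 → 0.31497  (Δp = -0.02224)
p: 0.31497 → 0.29690  (Δp = -0.01808)
p: 0.29690 → 0.28192  (Δp = -0.01498)

0.2819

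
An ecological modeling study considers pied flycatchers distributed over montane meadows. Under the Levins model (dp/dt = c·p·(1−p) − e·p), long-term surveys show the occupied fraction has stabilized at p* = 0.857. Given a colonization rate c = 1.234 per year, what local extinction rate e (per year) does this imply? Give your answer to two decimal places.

At equilibrium c(1−p*) = e.
e = 1.234 × (1 − 0.857) = 1.234 × 0.1430 = 0.1765.

0.18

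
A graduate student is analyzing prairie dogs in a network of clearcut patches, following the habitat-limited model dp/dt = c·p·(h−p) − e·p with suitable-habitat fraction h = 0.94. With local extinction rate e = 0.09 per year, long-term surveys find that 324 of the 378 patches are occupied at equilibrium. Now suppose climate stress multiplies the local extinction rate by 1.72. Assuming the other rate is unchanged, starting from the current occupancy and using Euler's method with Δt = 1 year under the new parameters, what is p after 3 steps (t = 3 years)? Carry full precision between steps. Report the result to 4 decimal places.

0.7976

Observed p* = 324/378 = 0.85714.
Balance c(h−p*) = e gives c = e/(0.94 − 0.85714) = 0.09/0.08286 = 1.08621.
Starting from p₀ = 0.85714; update p ← p + (dp/dt)·Δt with the new parameters.
  1  |  dp/dt·Δt = -0.055543  |  p_1 = 0.801600
  2  |  dp/dt·Δt = -0.003582  |  p_2 = 0.798018
  3  |  dp/dt·Δt = -0.000461  |  p_3 = 0.797557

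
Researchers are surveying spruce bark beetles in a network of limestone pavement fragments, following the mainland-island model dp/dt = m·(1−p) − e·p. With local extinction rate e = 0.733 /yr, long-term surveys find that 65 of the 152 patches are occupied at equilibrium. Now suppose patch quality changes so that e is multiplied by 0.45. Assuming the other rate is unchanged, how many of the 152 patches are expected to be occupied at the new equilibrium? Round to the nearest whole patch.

Observed p* = 65/152 = 0.42763.
Balance m(1−p*) = e·p* gives m = e·p*/(1−p*) = 0.733×0.42763/0.57237 = 0.54764.
New p* = m/(m+e) = 0.54764/(0.54764+0.32985) = 0.62410.
Expected occupied = 152 × 0.62410 = 94.86 ≈ 95.

95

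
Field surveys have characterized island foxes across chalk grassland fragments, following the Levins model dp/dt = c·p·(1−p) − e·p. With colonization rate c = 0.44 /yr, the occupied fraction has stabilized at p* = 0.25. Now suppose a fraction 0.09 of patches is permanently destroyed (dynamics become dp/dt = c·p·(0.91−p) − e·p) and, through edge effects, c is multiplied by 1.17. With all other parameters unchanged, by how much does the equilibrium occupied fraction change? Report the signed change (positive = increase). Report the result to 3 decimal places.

Balance c(1−p*) = e gives e = 0.44×(1 − 0.25000) = 0.33000.
New p* = 0.91 − e/c = 0.91 − 0.33000/0.51480 = 0.26897.
Δp* = 0.26897 − 0.25000 = +0.01897.

0.019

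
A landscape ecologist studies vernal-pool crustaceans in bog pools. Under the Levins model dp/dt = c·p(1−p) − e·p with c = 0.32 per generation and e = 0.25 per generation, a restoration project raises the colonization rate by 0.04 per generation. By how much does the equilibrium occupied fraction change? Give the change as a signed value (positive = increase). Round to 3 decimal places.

Before: p* = 1 − 0.25/0.32 = 0.2188.
After the change, c = 0.36, e = 0.25, so p* = 1 − 0.25/0.36 = 0.3056.
Δp* = 0.3056 − 0.2188 = +0.0868.

0.087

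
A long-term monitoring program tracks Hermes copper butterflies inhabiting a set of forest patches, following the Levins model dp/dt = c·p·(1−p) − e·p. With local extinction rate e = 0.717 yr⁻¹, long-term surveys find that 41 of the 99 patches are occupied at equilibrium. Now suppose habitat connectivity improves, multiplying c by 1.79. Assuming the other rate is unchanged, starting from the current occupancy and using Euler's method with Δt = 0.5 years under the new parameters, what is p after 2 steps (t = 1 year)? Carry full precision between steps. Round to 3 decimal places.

0.614

Observed p* = 41/99 = 0.41414.
Balance c(1−p*) = e gives c = e/(1 − 0.41414) = 0.717/0.58586 = 1.22384.
Starting from p₀ = 0.41414; update p ← p + (dp/dt)·Δt with the new parameters.
step 1: Δp = +0.11729, p = 0.53143
step 2: Δp = +0.08223, p = 0.61367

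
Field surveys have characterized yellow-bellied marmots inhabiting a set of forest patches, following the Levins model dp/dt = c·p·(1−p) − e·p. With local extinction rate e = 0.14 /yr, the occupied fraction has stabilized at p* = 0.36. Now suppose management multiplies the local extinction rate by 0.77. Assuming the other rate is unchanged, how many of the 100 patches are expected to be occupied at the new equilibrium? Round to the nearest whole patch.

51

Balance c(1−p*) = e gives c = e/(1 − 0.36000) = 0.14/0.64000 = 0.21875.
New p* = 1 − e/c = 1 − 0.10780/0.21875 = 0.50720.
Expected occupied = 100 × 0.50720 = 50.72 ≈ 51.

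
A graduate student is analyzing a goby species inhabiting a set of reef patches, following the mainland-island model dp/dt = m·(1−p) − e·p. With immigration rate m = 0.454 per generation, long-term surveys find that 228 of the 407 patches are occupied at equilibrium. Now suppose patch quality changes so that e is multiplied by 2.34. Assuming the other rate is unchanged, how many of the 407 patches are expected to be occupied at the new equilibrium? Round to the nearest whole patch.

143

Observed p* = 228/407 = 0.56020.
Balance m(1−p*) = e·p* gives e = m(1−p*)/p* = 0.454×0.43980/0.56020 = 0.35642.
New p* = m/(m+e) = 0.45400/(0.45400+0.83402) = 0.35248.
Expected occupied = 407 × 0.35248 = 143.46 ≈ 143.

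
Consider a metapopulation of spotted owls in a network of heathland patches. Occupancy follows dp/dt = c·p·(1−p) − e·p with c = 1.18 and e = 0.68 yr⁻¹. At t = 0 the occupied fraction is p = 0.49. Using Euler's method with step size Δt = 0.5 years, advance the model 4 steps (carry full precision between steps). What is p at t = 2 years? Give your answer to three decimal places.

0.442

Update rule: p ← p + [c·p·(1−p) − e·p]·Δt with Δt = 0.5.
step 1: Δp = -0.01916, p = 0.47084
step 2: Δp = -0.01309, p = 0.45775
step 3: Δp = -0.00919, p = 0.44856
step 4: Δp = -0.00657, p = 0.44199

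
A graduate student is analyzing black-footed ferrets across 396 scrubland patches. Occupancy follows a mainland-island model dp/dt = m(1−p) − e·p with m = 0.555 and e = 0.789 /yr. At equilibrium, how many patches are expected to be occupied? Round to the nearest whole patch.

164

p* = m/(m+e) = 0.555/1.3440 = 0.4129.
Expected occupied patches = N × p* = 396 × 0.4129 = 163.53 ≈ 164.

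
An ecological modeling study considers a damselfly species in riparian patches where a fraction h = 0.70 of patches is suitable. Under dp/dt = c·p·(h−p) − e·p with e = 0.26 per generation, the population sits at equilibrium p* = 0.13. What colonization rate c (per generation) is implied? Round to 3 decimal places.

At equilibrium c(h−p*) = e, so c = e/(h−p*).
c = 0.26/(0.70 − 0.13) = 0.26/0.5700 = 0.4561.

0.456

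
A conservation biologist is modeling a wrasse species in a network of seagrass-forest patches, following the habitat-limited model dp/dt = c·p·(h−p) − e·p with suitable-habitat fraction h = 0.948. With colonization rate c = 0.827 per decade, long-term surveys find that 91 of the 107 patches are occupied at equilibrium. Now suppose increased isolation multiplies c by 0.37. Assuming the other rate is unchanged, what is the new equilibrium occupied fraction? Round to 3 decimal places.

0.684

Observed p* = 91/107 = 0.85047.
Balance c(h−p*) = e gives e = 0.827×(0.948 − 0.85047) = 0.08066.
New p* = 0.948 − e/c = 0.948 − 0.08066/0.30599 = 0.68440.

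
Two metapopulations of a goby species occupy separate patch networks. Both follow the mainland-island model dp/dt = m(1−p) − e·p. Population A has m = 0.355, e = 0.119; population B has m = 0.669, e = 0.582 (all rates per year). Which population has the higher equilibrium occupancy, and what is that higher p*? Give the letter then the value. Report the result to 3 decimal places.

A, 0.749

A: p*_A = m/(m+e) = 0.355/0.4740 = 0.7489.
B: p*_B = 0.669/1.2510 = 0.5348.
A is higher at 0.7489.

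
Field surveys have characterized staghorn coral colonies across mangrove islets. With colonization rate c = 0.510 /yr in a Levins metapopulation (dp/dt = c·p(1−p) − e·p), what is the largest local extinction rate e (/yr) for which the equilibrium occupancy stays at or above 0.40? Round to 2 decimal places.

1 − e/c ≥ 0.40 ⇒ e ≤ c(1 − 0.40) = 0.510 × 0.6000.
e_max = 0.3060.

0.31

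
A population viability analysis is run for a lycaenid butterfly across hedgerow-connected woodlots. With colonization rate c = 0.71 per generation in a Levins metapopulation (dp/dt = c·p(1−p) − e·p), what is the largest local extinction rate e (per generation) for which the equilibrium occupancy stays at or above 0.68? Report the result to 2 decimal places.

1 − e/c ≥ 0.68 ⇒ e ≤ c(1 − 0.68) = 0.71 × 0.3200.
e_max = 0.2272.

0.23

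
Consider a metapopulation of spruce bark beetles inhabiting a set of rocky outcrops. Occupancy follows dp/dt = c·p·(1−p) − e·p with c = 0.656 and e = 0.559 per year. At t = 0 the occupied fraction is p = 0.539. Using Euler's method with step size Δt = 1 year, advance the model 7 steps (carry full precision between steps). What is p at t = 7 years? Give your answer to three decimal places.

0.217

Update rule: p ← p + [c·p·(1−p) − e·p]·Δt with Δt = 1.
p: 0.53900 → 0.40070  (Δp = -0.13830)
p: 0.40070 → 0.33424  (Δp = -0.06646)
p: 0.33424 → 0.29338  (Δp = -0.04086)
p: 0.29338 → 0.26537  (Δp = -0.02800)
p: 0.26537 → 0.24492  (Δp = -0.02046)
p: 0.24492 → 0.22932  (Δp = -0.01559)
p: 0.22932 → 0.21707  (Δp = -0.01225)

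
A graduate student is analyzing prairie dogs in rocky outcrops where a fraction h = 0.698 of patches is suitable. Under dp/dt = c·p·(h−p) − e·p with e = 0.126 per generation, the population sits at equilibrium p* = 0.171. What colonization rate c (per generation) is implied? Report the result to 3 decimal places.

At equilibrium c(h−p*) = e, so c = e/(h−p*).
c = 0.126/(0.698 − 0.171) = 0.126/0.5270 = 0.2391.

0.239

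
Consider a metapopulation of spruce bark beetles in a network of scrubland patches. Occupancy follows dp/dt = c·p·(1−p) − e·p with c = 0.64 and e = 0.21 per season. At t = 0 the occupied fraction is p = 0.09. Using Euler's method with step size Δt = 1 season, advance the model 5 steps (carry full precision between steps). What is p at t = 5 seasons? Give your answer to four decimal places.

0.3551

Update rule: p ← p + [c·p·(1−p) − e·p]·Δt with Δt = 1.
t = 1: p = 0.09000 + (+0.03352) = 0.12352
t = 2: p = 0.12352 + (+0.04335) = 0.16686
t = 3: p = 0.16686 + (+0.05393) = 0.22080
t = 4: p = 0.22080 + (+0.06374) = 0.28454
t = 5: p = 0.28454 + (+0.07054) = 0.35507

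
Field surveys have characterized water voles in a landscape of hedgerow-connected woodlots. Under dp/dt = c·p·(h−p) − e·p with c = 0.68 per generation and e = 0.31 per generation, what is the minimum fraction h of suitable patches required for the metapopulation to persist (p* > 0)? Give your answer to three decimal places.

p* = h − e/c is positive only when h > e/c.
h_min = e/c = 0.31/0.68 = 0.4559.

0.456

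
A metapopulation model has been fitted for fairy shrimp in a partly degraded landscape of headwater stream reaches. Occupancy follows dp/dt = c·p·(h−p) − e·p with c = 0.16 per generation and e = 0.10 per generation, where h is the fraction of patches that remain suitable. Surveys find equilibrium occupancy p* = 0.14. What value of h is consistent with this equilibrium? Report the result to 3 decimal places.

At equilibrium c(h−p*) = e, so h = p* + e/c.
h = 0.14 + 0.10/0.16 = 0.14 + 0.6250 = 0.7650.

0.765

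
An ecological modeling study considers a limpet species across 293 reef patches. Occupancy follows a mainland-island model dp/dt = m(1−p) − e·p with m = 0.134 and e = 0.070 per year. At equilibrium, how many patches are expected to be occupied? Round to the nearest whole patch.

192

p* = m/(m+e) = 0.134/0.2040 = 0.6569.
Expected occupied patches = N × p* = 293 × 0.6569 = 192.46 ≈ 192.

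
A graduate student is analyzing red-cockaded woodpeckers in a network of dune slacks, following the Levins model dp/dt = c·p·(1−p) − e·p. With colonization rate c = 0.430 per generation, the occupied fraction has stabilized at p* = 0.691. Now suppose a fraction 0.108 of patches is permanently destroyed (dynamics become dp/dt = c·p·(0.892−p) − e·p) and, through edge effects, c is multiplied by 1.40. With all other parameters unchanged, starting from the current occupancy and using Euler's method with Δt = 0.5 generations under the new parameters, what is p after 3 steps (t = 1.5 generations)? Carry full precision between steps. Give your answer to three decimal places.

Balance c(1−p*) = e gives e = 0.430×(1 − 0.69100) = 0.13287.
Starting from p₀ = 0.69100; update p ← p + (dp/dt)·Δt with the new parameters.
  1  |  dp/dt·Δt = -0.004100  |  p_1 = 0.686900
  2  |  dp/dt·Δt = -0.003228  |  p_2 = 0.683671
  3  |  dp/dt·Δt = -0.002549  |  p_3 = 0.681123

0.681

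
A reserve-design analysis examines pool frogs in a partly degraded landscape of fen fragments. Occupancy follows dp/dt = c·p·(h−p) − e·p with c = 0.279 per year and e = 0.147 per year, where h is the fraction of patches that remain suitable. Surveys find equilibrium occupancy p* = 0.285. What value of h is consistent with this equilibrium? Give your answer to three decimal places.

At equilibrium c(h−p*) = e, so h = p* + e/c.
h = 0.285 + 0.147/0.279 = 0.285 + 0.5269 = 0.8119.

0.812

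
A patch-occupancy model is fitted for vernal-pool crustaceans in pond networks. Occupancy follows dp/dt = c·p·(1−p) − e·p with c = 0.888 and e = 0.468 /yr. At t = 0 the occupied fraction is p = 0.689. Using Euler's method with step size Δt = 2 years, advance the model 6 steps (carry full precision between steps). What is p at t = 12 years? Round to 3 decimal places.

Update rule: p ← p + [c·p·(1−p) − e·p]·Δt with Δt = 2.
t = 2: p = 0.68900 + (-0.26434) = 0.42466
t = 4: p = 0.42466 + (+0.03644) = 0.46110
t = 6: p = 0.46110 + (+0.00973) = 0.47082
t = 8: p = 0.47082 + (+0.00180) = 0.47262
t = 10: p = 0.47262 + (+0.00030) = 0.47292
t = 12: p = 0.47292 + (+0.00005) = 0.47296

0.473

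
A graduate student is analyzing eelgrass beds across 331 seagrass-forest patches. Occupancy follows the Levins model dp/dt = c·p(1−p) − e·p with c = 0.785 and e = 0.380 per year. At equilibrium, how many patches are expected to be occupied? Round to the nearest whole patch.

p* = 1 − e/c = 1 − 0.380/0.785 = 0.5159.
Expected occupied patches = N × p* = 331 × 0.5159 = 170.77 ≈ 171.

171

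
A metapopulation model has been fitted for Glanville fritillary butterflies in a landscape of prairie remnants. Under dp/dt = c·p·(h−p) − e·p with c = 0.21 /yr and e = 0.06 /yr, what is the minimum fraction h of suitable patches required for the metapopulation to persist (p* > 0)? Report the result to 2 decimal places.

p* = h − e/c is positive only when h > e/c.
h_min = e/c = 0.06/0.21 = 0.2857.

0.29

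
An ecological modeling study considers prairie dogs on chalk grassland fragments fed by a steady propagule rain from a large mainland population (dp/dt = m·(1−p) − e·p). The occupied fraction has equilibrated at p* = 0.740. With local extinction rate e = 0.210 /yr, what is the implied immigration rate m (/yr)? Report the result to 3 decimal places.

0.598

At equilibrium m(1−p*) = e·p*, so m = e·p*/(1−p*).
m = 0.210 × 0.740 / 0.2600 = 0.1554/0.2600 = 0.5977.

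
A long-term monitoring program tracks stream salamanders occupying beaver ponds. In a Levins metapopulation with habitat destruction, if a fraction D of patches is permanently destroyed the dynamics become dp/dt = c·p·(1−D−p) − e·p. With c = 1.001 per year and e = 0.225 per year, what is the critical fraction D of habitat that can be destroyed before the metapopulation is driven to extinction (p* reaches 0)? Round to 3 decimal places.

The nontrivial equilibrium is p* = (1−D) − e/c; extinction occurs when this hits zero.
So D_crit = 1 − e/c = 1 − 0.225/1.001 = 1 − 0.2248 = 0.7752.
Note this equals the original equilibrium occupancy — the Levins extinction-debt result.

0.775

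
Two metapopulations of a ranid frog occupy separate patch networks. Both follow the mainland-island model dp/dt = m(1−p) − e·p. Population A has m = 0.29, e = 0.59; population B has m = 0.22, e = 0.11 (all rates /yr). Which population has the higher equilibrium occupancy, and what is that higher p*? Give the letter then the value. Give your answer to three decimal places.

A: p*_A = m/(m+e) = 0.29/0.8800 = 0.3295.
B: p*_B = 0.22/0.3300 = 0.6667.
B is higher at 0.6667.

B, 0.667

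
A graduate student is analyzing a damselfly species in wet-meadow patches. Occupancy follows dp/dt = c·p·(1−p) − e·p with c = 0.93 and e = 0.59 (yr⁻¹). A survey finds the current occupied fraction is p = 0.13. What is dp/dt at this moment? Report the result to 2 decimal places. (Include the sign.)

Colonization term: c·p·(1−p) = 0.93×0.13×0.8700 = 0.10518.
Extinction term: e·p = 0.07670.
dp/dt = 0.10518 − 0.07670 = 0.02848.

0.03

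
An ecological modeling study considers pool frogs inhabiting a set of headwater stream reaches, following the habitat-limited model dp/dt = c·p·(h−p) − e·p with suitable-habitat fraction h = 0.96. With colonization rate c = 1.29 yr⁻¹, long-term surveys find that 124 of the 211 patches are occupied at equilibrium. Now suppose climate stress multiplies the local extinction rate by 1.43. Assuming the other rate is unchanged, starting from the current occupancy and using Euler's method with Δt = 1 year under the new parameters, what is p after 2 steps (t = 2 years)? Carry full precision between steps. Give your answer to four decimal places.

0.4430

Observed p* = 124/211 = 0.58768.
Balance c(h−p*) = e gives e = 1.29×(0.96 − 0.58768) = 0.48030.
Starting from p₀ = 0.58768; update p ← p + (dp/dt)·Δt with the new parameters.
step 1: Δp = -0.12137, p = 0.46631
step 2: Δp = -0.02330, p = 0.44301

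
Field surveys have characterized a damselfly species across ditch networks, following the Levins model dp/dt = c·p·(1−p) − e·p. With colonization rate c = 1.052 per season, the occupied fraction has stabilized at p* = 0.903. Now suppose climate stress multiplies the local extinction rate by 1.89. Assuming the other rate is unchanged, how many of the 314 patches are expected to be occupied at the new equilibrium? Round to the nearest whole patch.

Balance c(1−p*) = e gives e = 1.052×(1 − 0.90300) = 0.10204.
New p* = 1 − e/c = 1 − 0.19286/1.05200 = 0.81667.
Expected occupied = 314 × 0.81667 = 256.43 ≈ 256.

256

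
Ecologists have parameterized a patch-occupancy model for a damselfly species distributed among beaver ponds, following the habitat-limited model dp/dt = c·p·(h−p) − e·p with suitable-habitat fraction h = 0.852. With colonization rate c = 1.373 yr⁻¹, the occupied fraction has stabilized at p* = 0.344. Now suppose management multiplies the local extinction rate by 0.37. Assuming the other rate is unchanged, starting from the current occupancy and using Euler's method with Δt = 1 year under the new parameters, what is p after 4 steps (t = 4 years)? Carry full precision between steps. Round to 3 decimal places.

0.663

Balance c(h−p*) = e gives e = 1.373×(0.852 − 0.34400) = 0.69748.
Starting from p₀ = 0.34400; update p ← p + (dp/dt)·Δt with the new parameters.
step 1: Δp = +0.15116, p = 0.49516
step 2: Δp = +0.11481, p = 0.60997
step 3: Δp = +0.04528, p = 0.65525
step 4: Δp = +0.00790, p = 0.66316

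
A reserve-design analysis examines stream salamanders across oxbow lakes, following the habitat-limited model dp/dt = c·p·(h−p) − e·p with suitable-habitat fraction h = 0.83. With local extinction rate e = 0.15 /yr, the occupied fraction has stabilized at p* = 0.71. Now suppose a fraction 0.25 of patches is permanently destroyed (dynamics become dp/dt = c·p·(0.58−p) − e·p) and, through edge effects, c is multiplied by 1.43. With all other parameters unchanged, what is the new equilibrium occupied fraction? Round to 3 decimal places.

Balance c(h−p*) = e gives c = e/(0.83 − 0.71000) = 0.15/0.12000 = 1.25000.
New p* = 0.58 − e/c = 0.58 − 0.15000/1.78750 = 0.49608.

0.496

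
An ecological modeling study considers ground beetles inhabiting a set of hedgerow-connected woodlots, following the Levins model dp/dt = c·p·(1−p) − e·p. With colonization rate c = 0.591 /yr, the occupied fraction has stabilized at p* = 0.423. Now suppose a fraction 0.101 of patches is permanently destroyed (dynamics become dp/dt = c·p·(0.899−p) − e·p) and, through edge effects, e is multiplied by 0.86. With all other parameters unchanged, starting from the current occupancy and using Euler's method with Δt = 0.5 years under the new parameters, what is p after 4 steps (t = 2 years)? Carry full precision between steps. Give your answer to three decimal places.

Balance c(1−p*) = e gives e = 0.591×(1 − 0.42300) = 0.34101.
Starting from p₀ = 0.42300; update p ← p + (dp/dt)·Δt with the new parameters.
p: 0.42300 → 0.42047  (Δp = -0.00253)
p: 0.42047 → 0.41827  (Δp = -0.00220)
p: 0.41827 → 0.41636  (Δp = -0.00192)
p: 0.41636 → 0.41469  (Δp = -0.00167)

0.415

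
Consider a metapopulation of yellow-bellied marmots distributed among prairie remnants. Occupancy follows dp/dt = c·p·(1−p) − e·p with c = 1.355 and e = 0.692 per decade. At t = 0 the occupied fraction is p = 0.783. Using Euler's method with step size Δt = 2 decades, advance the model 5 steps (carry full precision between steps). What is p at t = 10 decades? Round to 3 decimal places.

Update rule: p ← p + [c·p·(1−p) − e·p]·Δt with Δt = 2.
t = 2: p = 0.78300 + (-0.62321) = 0.15979
t = 4: p = 0.15979 + (+0.14269) = 0.30247
t = 6: p = 0.30247 + (+0.15314) = 0.45561
t = 8: p = 0.45561 + (+0.04159) = 0.49721
t = 10: p = 0.49721 + (-0.01065) = 0.48655

0.487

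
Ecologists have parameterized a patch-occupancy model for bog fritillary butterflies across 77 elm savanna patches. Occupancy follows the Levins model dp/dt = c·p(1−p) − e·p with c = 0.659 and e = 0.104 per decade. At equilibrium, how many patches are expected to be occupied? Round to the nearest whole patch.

p* = 1 − e/c = 1 − 0.104/0.659 = 0.8422.
Expected occupied patches = N × p* = 77 × 0.8422 = 64.85 ≈ 65.

65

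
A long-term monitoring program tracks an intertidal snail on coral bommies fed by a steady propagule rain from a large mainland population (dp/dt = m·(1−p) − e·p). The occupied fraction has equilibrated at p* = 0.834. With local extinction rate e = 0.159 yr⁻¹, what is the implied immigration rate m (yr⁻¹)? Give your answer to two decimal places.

At equilibrium m(1−p*) = e·p*, so m = e·p*/(1−p*).
m = 0.159 × 0.834 / 0.1660 = 0.1326/0.1660 = 0.7988.

0.80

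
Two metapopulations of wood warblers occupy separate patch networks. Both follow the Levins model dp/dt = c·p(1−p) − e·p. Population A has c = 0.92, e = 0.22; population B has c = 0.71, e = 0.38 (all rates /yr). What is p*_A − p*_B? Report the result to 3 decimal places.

A: p*_A = 1 − 0.22/0.92 = 0.7609.
B: p*_B = 1 − 0.38/0.71 = 0.4648.
p*_A − p*_B = 0.7609 − 0.4648 = 0.2961.

0.296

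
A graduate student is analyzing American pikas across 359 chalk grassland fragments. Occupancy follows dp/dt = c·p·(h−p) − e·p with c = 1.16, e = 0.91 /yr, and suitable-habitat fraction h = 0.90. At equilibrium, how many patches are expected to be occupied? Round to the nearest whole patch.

41

p* = h − e/c = 0.90 − 0.7845 = 0.1155.
Expected occupied patches = N × p* = 359 × 0.1155 = 41.47 ≈ 41.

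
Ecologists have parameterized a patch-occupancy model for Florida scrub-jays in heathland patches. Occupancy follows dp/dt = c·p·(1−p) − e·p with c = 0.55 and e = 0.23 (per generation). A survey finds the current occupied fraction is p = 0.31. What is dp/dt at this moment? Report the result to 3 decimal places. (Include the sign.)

0.046

Colonization term: c·p·(1−p) = 0.55×0.31×0.6900 = 0.11764.
Extinction term: e·p = 0.07130.
dp/dt = 0.11764 − 0.07130 = 0.04634.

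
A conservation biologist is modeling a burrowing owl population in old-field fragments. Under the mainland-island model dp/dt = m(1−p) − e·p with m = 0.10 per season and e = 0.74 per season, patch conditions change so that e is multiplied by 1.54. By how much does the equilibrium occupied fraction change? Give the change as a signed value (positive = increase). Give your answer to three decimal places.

-0.038

Before: p* = 0.10/(0.10+0.74) = 0.1190.
After: m = 0.1, e = 1.1396; p* = 0.1/1.2396 = 0.0807.
Δp* = 0.0807 − 0.1190 = -0.0384.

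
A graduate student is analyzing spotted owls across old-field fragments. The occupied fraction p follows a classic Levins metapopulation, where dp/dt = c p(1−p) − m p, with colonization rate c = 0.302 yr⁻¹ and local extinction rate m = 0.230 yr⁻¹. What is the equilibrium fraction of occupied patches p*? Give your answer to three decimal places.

At equilibrium, colonization balances extinction: c·p*·(1−p*) = m·p*.
So p* = 1 − m/c = 1 − 0.230/0.302 = 1 − 0.7616 = 0.2384.

0.238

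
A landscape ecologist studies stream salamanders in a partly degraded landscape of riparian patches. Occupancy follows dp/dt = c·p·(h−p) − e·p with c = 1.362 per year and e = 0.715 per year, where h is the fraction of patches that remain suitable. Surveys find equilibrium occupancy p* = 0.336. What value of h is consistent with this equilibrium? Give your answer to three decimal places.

0.861

At equilibrium c(h−p*) = e, so h = p* + e/c.
h = 0.336 + 0.715/1.362 = 0.336 + 0.5250 = 0.8610.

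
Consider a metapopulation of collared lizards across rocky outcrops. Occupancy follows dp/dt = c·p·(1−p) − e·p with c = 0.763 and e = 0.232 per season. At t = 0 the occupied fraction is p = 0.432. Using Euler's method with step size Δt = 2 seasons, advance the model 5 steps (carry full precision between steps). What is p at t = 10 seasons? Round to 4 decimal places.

Update rule: p ← p + [c·p·(1−p) − e·p]·Δt with Δt = 2.
  1  |  dp/dt·Δt = +0.173996  |  p_1 = 0.605996
  2  |  dp/dt·Δt = +0.083173  |  p_2 = 0.689169
  3  |  dp/dt·Δt = +0.007118  |  p_3 = 0.696287
  4  |  dp/dt·Δt = -0.000372  |  p_4 = 0.695915
  5  |  dp/dt·Δt = +0.000023  |  p_5 = 0.695938

0.6959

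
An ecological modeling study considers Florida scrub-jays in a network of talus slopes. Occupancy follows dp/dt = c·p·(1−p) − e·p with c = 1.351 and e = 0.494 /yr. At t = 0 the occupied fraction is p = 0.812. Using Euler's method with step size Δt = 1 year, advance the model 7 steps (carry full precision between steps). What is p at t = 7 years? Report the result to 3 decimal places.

Update rule: p ← p + [c·p·(1−p) − e·p]·Δt with Δt = 1.
  1  |  dp/dt·Δt = -0.194890  |  p_1 = 0.617110
  2  |  dp/dt·Δt = +0.014369  |  p_2 = 0.631479
  3  |  dp/dt·Δt = +0.002445  |  p_3 = 0.633924
  4  |  dp/dt·Δt = +0.000360  |  p_4 = 0.634284
  5  |  dp/dt·Δt = +0.000052  |  p_5 = 0.634336
  6  |  dp/dt·Δt = +0.000007  |  p_6 = 0.634344
  7  |  dp/dt·Δt = +0.000001  |  p_7 = 0.634345

0.634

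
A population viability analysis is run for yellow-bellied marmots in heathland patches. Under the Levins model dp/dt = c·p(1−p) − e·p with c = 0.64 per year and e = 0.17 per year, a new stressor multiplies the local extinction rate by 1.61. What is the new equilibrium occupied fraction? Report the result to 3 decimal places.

Before: p* = 1 − 0.17/0.64 = 0.7344.
After the change, c = 0.64, e = 0.2737, so p* = 1 − 0.2737/0.64 = 0.5723.

0.572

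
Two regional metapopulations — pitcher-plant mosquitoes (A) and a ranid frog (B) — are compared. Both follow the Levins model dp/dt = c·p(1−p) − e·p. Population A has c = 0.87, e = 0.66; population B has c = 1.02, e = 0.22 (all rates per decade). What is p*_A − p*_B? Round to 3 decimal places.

A: p*_A = 1 − 0.66/0.87 = 0.2414.
B: p*_B = 1 − 0.22/1.02 = 0.7843.
p*_A − p*_B = 0.2414 − 0.7843 = -0.5429.

-0.543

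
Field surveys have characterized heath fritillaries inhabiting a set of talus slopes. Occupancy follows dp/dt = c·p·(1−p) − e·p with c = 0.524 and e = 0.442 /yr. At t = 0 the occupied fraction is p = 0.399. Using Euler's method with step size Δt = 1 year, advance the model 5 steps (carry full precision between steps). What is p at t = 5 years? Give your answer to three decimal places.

0.252

Update rule: p ← p + [c·p·(1−p) − e·p]·Δt with Δt = 1.
  1  |  dp/dt·Δt = -0.050703  |  p_1 = 0.348297
  2  |  dp/dt·Δt = -0.035006  |  p_2 = 0.313290
  3  |  dp/dt·Δt = -0.025741  |  p_3 = 0.287549
  4  |  dp/dt·Δt = -0.019748  |  p_4 = 0.267801
  5  |  dp/dt·Δt = -0.015620  |  p_5 = 0.252181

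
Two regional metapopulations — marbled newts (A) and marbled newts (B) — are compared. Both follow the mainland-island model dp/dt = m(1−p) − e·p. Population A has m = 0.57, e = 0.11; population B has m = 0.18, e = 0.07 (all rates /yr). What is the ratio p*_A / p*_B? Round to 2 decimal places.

A: p*_A = m/(m+e) = 0.57/0.6800 = 0.8382.
B: p*_B = 0.18/0.2500 = 0.7200.
p*_A / p*_B = 0.8382/0.7200 = 1.1642.

1.16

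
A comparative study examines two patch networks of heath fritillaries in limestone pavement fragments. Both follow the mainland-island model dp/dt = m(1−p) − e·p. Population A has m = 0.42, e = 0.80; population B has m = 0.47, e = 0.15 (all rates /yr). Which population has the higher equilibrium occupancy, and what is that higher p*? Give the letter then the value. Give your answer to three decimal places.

A: p*_A = m/(m+e) = 0.42/1.2200 = 0.3443.
B: p*_B = 0.47/0.6200 = 0.7581.
B is higher at 0.7581.

B, 0.758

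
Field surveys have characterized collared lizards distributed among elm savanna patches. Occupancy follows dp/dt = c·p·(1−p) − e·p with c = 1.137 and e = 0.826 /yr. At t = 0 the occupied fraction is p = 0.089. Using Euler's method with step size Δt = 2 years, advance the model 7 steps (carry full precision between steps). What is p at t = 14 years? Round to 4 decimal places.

Update rule: p ← p + [c·p·(1−p) − e·p]·Δt with Δt = 2.
step 1: Δp = +0.03735, p = 0.12635
step 2: Δp = +0.04229, p = 0.16863
step 3: Δp = +0.04022, p = 0.20886
step 4: Δp = +0.03071, p = 0.23957
step 5: Δp = +0.01850, p = 0.25807
step 6: Δp = +0.00907, p = 0.26714
step 7: Δp = +0.00388, p = 0.27102

0.2710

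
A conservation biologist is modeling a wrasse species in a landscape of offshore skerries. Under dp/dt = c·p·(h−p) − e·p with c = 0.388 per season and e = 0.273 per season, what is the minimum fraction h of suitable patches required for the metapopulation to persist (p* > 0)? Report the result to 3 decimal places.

p* = h − e/c is positive only when h > e/c.
h_min = e/c = 0.273/0.388 = 0.7036.

0.704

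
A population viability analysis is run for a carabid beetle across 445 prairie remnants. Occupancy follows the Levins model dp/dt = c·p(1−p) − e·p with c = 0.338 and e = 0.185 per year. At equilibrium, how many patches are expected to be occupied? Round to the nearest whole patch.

p* = 1 − e/c = 1 − 0.185/0.338 = 0.4527.
Expected occupied patches = N × p* = 445 × 0.4527 = 201.43 ≈ 201.

201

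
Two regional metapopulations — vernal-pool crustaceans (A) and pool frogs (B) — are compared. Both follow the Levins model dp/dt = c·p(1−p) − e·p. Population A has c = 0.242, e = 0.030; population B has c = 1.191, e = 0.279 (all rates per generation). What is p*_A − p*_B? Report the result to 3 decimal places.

A: p*_A = 1 − 0.030/0.242 = 0.8760.
B: p*_B = 1 − 0.279/1.191 = 0.7657.
p*_A − p*_B = 0.8760 − 0.7657 = 0.1103.

0.110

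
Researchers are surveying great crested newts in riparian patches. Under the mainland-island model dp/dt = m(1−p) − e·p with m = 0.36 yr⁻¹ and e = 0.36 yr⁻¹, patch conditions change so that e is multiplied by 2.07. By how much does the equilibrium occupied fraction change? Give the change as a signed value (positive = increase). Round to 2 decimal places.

-0.17

Before: p* = 0.36/(0.36+0.36) = 0.5000.
After: m = 0.36, e = 0.7452; p* = 0.36/1.1052 = 0.3257.
Δp* = 0.3257 − 0.5000 = -0.1743.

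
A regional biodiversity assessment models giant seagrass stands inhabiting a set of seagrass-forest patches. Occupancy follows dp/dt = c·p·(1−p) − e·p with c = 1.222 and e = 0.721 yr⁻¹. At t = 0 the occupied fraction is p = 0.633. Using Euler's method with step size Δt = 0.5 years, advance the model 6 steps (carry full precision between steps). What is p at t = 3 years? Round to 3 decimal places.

0.434

Update rule: p ← p + [c·p·(1−p) − e·p]·Δt with Δt = 0.5.
p: 0.63300 → 0.54675  (Δp = -0.08625)
p: 0.54675 → 0.50106  (Δp = -0.04569)
p: 0.50106 → 0.47318  (Δp = -0.02788)
p: 0.47318 → 0.45491  (Δp = -0.01827)
p: 0.45491 → 0.44242  (Δp = -0.01249)
p: 0.44242 → 0.43365  (Δp = -0.00877)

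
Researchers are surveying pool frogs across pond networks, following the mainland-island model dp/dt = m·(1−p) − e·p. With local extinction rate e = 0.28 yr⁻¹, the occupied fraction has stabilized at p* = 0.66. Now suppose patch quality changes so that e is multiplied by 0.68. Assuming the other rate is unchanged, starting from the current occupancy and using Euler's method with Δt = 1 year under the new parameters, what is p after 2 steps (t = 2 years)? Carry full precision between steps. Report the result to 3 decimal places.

Balance m(1−p*) = e·p* gives m = e·p*/(1−p*) = 0.28×0.66000/0.34000 = 0.54353.
Starting from p₀ = 0.66000; update p ← p + (dp/dt)·Δt with the new parameters.
step 1: Δp = +0.05914, p = 0.71914
step 2: Δp = +0.01573, p = 0.73487

0.735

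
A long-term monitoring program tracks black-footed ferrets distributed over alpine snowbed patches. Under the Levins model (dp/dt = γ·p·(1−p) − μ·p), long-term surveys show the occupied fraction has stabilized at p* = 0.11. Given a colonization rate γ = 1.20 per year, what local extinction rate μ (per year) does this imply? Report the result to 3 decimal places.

At equilibrium γ(1−p*) = μ.
μ = 1.20 × (1 − 0.11) = 1.20 × 0.8900 = 1.0680.

1.068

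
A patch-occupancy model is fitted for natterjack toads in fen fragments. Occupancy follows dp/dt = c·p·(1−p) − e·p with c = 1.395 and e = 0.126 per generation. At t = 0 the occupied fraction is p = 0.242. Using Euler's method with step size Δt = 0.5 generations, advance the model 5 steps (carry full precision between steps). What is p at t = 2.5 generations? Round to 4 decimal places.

0.8376

Update rule: p ← p + [c·p·(1−p) − e·p]·Δt with Δt = 0.5.
t = 0.5: p = 0.24200 + (+0.11270) = 0.35470
t = 1: p = 0.35470 + (+0.13730) = 0.49200
t = 1.5: p = 0.49200 + (+0.14333) = 0.63534
t = 2: p = 0.63534 + (+0.12157) = 0.75691
t = 2.5: p = 0.75691 + (+0.08065) = 0.83756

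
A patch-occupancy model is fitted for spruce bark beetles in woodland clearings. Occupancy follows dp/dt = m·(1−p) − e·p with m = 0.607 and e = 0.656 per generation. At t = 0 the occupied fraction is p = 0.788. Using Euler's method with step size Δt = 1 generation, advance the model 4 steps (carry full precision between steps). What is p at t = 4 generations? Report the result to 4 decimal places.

Update rule: p ← p + [m·(1−p) − e·p]·Δt with Δt = 1.
t = 1: p = 0.78800 + (-0.38824) = 0.39976
t = 2: p = 0.39976 + (+0.10211) = 0.50186
t = 3: p = 0.50186 + (-0.02685) = 0.47501
t = 4: p = 0.47501 + (+0.00706) = 0.48207

0.4821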